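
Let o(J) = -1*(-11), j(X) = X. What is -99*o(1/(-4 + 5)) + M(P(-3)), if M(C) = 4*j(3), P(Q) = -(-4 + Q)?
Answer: -1077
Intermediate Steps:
P(Q) = 4 - Q
o(J) = 11
M(C) = 12 (M(C) = 4*3 = 12)
-99*o(1/(-4 + 5)) + M(P(-3)) = -99*11 + 12 = -1089 + 12 = -1077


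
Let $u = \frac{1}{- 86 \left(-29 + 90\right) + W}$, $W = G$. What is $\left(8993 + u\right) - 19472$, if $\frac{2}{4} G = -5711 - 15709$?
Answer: $- \frac{503893195}{48086} \approx -10479.0$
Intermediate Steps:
$G = -42840$ ($G = 2 \left(-5711 - 15709\right) = 2 \left(-21420\right) = -42840$)
$W = -42840$
$u = - \frac{1}{48086}$ ($u = \frac{1}{- 86 \left(-29 + 90\right) - 42840} = \frac{1}{\left(-86\right) 61 - 42840} = \frac{1}{-5246 - 42840} = \frac{1}{-48086} = - \frac{1}{48086} \approx -2.0796 \cdot 10^{-5}$)
$\left(8993 + u\right) - 19472 = \left(8993 - \frac{1}{48086}\right) - 19472 = \frac{432437397}{48086} - 19472 = - \frac{503893195}{48086}$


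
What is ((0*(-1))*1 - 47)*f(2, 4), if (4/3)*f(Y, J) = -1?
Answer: 141/4 ≈ 35.250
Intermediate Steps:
f(Y, J) = -¾ (f(Y, J) = (¾)*(-1) = -¾)
((0*(-1))*1 - 47)*f(2, 4) = ((0*(-1))*1 - 47)*(-¾) = (0*1 - 47)*(-¾) = (0 - 47)*(-¾) = -47*(-¾) = 141/4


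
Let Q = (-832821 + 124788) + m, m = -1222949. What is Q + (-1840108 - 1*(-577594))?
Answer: -3193496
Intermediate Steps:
Q = -1930982 (Q = (-832821 + 124788) - 1222949 = -708033 - 1222949 = -1930982)
Q + (-1840108 - 1*(-577594)) = -1930982 + (-1840108 - 1*(-577594)) = -1930982 + (-1840108 + 577594) = -1930982 - 1262514 = -3193496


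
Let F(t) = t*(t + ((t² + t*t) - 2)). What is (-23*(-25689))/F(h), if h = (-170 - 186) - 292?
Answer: -196949/181258128 ≈ -0.0010866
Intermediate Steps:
h = -648 (h = -356 - 292 = -648)
F(t) = t*(-2 + t + 2*t²) (F(t) = t*(t + ((t² + t²) - 2)) = t*(t + (2*t² - 2)) = t*(t + (-2 + 2*t²)) = t*(-2 + t + 2*t²))
(-23*(-25689))/F(h) = (-23*(-25689))/((-648*(-2 - 648 + 2*(-648)²))) = 590847/((-648*(-2 - 648 + 2*419904))) = 590847/((-648*(-2 - 648 + 839808))) = 590847/((-648*839158)) = 590847/(-543774384) = 590847*(-1/543774384) = -196949/181258128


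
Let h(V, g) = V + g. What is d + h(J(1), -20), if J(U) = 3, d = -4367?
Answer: -4384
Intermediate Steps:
d + h(J(1), -20) = -4367 + (3 - 20) = -4367 - 17 = -4384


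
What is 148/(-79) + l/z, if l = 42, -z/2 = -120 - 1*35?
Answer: -21281/12245 ≈ -1.7379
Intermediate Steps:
z = 310 (z = -2*(-120 - 1*35) = -2*(-120 - 35) = -2*(-155) = 310)
148/(-79) + l/z = 148/(-79) + 42/310 = 148*(-1/79) + 42*(1/310) = -148/79 + 21/155 = -21281/12245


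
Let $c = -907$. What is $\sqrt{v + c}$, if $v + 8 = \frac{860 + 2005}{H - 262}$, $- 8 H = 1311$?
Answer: $\frac{15 i \sqrt{47551499}}{3407} \approx 30.36 i$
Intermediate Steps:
$H = - \frac{1311}{8}$ ($H = \left(- \frac{1}{8}\right) 1311 = - \frac{1311}{8} \approx -163.88$)
$v = - \frac{50176}{3407}$ ($v = -8 + \frac{860 + 2005}{- \frac{1311}{8} - 262} = -8 + \frac{2865}{- \frac{3407}{8}} = -8 + 2865 \left(- \frac{8}{3407}\right) = -8 - \frac{22920}{3407} = - \frac{50176}{3407} \approx -14.727$)
$\sqrt{v + c} = \sqrt{- \frac{50176}{3407} - 907} = \sqrt{- \frac{3140325}{3407}} = \frac{15 i \sqrt{47551499}}{3407}$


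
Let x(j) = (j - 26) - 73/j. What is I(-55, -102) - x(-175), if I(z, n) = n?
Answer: 17252/175 ≈ 98.583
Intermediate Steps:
x(j) = -26 + j - 73/j (x(j) = (-26 + j) - 73/j = -26 + j - 73/j)
I(-55, -102) - x(-175) = -102 - (-26 - 175 - 73/(-175)) = -102 - (-26 - 175 - 73*(-1/175)) = -102 - (-26 - 175 + 73/175) = -102 - 1*(-35102/175) = -102 + 35102/175 = 17252/175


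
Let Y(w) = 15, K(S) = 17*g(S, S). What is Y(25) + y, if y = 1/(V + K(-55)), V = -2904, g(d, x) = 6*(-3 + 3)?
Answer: 43559/2904 ≈ 15.000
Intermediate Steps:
g(d, x) = 0 (g(d, x) = 6*0 = 0)
K(S) = 0 (K(S) = 17*0 = 0)
y = -1/2904 (y = 1/(-2904 + 0) = 1/(-2904) = -1/2904 ≈ -0.00034435)
Y(25) + y = 15 - 1/2904 = 43559/2904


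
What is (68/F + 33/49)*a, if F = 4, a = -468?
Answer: -405288/49 ≈ -8271.2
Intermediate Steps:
(68/F + 33/49)*a = (68/4 + 33/49)*(-468) = (68*(¼) + 33*(1/49))*(-468) = (17 + 33/49)*(-468) = (866/49)*(-468) = -405288/49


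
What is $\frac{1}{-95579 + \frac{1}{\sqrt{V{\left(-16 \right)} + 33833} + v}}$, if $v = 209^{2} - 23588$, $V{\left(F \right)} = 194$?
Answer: $- \frac{38584728256045}{3687889740064056209} + \frac{\sqrt{34027}}{3687889740064056209} \approx -1.0463 \cdot 10^{-5}$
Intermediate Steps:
$v = 20093$ ($v = 43681 - 23588 = 20093$)
$\frac{1}{-95579 + \frac{1}{\sqrt{V{\left(-16 \right)} + 33833} + v}} = \frac{1}{-95579 + \frac{1}{\sqrt{194 + 33833} + 20093}} = \frac{1}{-95579 + \frac{1}{\sqrt{34027} + 20093}} = \frac{1}{-95579 + \frac{1}{20093 + \sqrt{34027}}}$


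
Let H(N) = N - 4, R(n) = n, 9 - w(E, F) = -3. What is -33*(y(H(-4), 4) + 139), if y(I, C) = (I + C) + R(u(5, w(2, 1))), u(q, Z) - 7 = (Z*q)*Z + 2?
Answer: -28512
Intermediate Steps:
w(E, F) = 12 (w(E, F) = 9 - 1*(-3) = 9 + 3 = 12)
u(q, Z) = 9 + q*Z² (u(q, Z) = 7 + ((Z*q)*Z + 2) = 7 + (q*Z² + 2) = 7 + (2 + q*Z²) = 9 + q*Z²)
H(N) = -4 + N
y(I, C) = 729 + C + I (y(I, C) = (I + C) + (9 + 5*12²) = (C + I) + (9 + 5*144) = (C + I) + (9 + 720) = (C + I) + 729 = 729 + C + I)
-33*(y(H(-4), 4) + 139) = -33*((729 + 4 + (-4 - 4)) + 139) = -33*((729 + 4 - 8) + 139) = -33*(725 + 139) = -33*864 = -28512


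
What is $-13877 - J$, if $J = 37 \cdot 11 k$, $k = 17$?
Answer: $-20796$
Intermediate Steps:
$J = 6919$ ($J = 37 \cdot 11 \cdot 17 = 407 \cdot 17 = 6919$)
$-13877 - J = -13877 - 6919 = -20796$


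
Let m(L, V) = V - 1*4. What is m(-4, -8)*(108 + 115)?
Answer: -2676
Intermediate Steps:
m(L, V) = -4 + V (m(L, V) = V - 4 = -4 + V)
m(-4, -8)*(108 + 115) = (-4 - 8)*(108 + 115) = -12*223 = -2676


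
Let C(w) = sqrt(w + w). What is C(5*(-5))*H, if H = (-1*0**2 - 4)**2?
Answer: 80*I*sqrt(2) ≈ 113.14*I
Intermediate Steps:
H = 16 (H = (-1*0 - 4)**2 = (0 - 4)**2 = (-4)**2 = 16)
C(w) = sqrt(2)*sqrt(w) (C(w) = sqrt(2*w) = sqrt(2)*sqrt(w))
C(5*(-5))*H = (sqrt(2)*sqrt(5*(-5)))*16 = (sqrt(2)*sqrt(-25))*16 = (sqrt(2)*(5*I))*16 = (5*I*sqrt(2))*16 = 80*I*sqrt(2)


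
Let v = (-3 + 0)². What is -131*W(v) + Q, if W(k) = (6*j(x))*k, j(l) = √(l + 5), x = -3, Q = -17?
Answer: -17 - 7074*√2 ≈ -10021.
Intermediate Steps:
v = 9 (v = (-3)² = 9)
j(l) = √(5 + l)
W(k) = 6*k*√2 (W(k) = (6*√(5 - 3))*k = (6*√2)*k = 6*k*√2)
-131*W(v) + Q = -786*9*√2 - 17 = -7074*√2 - 17 = -17 - 7074*√2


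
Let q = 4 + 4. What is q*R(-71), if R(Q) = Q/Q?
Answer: 8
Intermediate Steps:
R(Q) = 1
q = 8
q*R(-71) = 8*1 = 8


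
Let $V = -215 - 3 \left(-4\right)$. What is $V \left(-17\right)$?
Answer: $3451$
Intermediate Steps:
$V = -203$ ($V = -215 - -12 = -215 + 12 = -203$)
$V \left(-17\right) = \left(-203\right) \left(-17\right) = 3451$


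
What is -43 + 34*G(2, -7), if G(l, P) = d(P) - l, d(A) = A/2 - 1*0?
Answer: -230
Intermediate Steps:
d(A) = A/2 (d(A) = A*(½) + 0 = A/2 + 0 = A/2)
G(l, P) = P/2 - l
-43 + 34*G(2, -7) = -43 + 34*((½)*(-7) - 1*2) = -43 + 34*(-7/2 - 2) = -43 + 34*(-11/2) = -43 - 187 = -230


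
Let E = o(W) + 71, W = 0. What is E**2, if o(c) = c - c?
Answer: 5041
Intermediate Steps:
o(c) = 0
E = 71 (E = 0 + 71 = 71)
E**2 = 71**2 = 5041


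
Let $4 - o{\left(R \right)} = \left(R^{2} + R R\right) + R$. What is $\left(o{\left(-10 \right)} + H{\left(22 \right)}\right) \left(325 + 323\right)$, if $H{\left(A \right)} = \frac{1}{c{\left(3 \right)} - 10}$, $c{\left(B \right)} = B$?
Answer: $- \frac{844344}{7} \approx -1.2062 \cdot 10^{5}$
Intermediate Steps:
$o{\left(R \right)} = 4 - R - 2 R^{2}$ ($o{\left(R \right)} = 4 - \left(\left(R^{2} + R R\right) + R\right) = 4 - \left(\left(R^{2} + R^{2}\right) + R\right) = 4 - \left(2 R^{2} + R\right) = 4 - \left(R + 2 R^{2}\right) = 4 - R - 2 R^{2}$)
$H{\left(A \right)} = - \frac{1}{7}$ ($H{\left(A \right)} = \frac{1}{3 - 10} = \frac{1}{-7} = - \frac{1}{7}$)
$\left(o{\left(-10 \right)} + H{\left(22 \right)}\right) \left(325 + 323\right) = \left(\left(4 - -10 - 2 \left(-10\right)^{2}\right) - \frac{1}{7}\right) \left(325 + 323\right) = \left(\left(4 + 10 - 200\right) - \frac{1}{7}\right) 648 = \left(-186 - \frac{1}{7}\right) 648 = \left(- \frac{1303}{7}\right) 648 = - \frac{844344}{7}$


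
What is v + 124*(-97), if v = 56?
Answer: -11972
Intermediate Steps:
v + 124*(-97) = 56 + 124*(-97) = 56 - 12028 = -11972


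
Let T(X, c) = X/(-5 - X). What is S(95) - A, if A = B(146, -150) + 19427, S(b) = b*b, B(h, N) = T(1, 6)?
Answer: -62411/6 ≈ -10402.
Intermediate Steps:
B(h, N) = -⅙ (B(h, N) = -1*1/(5 + 1) = -1*1/6 = -1*1*⅙ = -⅙)
S(b) = b²
A = 116561/6 (A = -⅙ + 19427 = 116561/6 ≈ 19427.)
S(95) - A = 95² - 1*116561/6 = 9025 - 116561/6 = -62411/6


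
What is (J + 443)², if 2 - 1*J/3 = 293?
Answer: 184900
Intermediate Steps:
J = -873 (J = 6 - 3*293 = 6 - 879 = -873)
(J + 443)² = (-873 + 443)² = (-430)² = 184900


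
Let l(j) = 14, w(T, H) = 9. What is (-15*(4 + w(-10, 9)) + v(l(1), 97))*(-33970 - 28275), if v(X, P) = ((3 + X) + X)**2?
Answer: -47679670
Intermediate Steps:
v(X, P) = (3 + 2*X)**2
(-15*(4 + w(-10, 9)) + v(l(1), 97))*(-33970 - 28275) = (-15*(4 + 9) + (3 + 2*14)**2)*(-33970 - 28275) = (-15*13 + (3 + 28)**2)*(-62245) = (-195 + 31**2)*(-62245) = (-195 + 961)*(-62245) = 766*(-62245) = -47679670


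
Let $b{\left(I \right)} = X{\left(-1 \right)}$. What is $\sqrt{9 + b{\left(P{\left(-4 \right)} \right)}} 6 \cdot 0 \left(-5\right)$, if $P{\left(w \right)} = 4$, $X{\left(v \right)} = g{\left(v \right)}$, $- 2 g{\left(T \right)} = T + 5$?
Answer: $0$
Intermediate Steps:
$g{\left(T \right)} = - \frac{5}{2} - \frac{T}{2}$ ($g{\left(T \right)} = - \frac{T + 5}{2} = - \frac{5 + T}{2} = - \frac{5}{2} - \frac{T}{2}$)
$X{\left(v \right)} = - \frac{5}{2} - \frac{v}{2}$
$b{\left(I \right)} = -2$ ($b{\left(I \right)} = - \frac{5}{2} - - \frac{1}{2} = - \frac{5}{2} + \frac{1}{2} = -2$)
$\sqrt{9 + b{\left(P{\left(-4 \right)} \right)}} 6 \cdot 0 \left(-5\right) = \sqrt{9 - 2} \cdot 6 \cdot 0 \left(-5\right) = \sqrt{7} \cdot 0 \left(-5\right) = 0 \left(-5\right) = 0$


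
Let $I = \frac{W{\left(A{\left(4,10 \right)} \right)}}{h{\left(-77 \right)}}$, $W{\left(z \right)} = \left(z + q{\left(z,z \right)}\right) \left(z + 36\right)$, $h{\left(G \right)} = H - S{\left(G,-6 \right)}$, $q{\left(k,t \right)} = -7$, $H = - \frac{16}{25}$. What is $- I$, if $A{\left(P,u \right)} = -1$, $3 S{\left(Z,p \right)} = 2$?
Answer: $- \frac{1500}{7} \approx -214.29$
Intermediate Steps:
$S{\left(Z,p \right)} = \frac{2}{3}$ ($S{\left(Z,p \right)} = \frac{1}{3} \cdot 2 = \frac{2}{3}$)
$H = - \frac{16}{25}$ ($H = \left(-16\right) \frac{1}{25} = - \frac{16}{25} \approx -0.64$)
$h{\left(G \right)} = - \frac{98}{75}$ ($h{\left(G \right)} = - \frac{16}{25} - \frac{2}{3} = - \frac{98}{75}$)
$W{\left(z \right)} = \left(-7 + z\right) \left(36 + z\right)$ ($W{\left(z \right)} = \left(z - 7\right) \left(z + 36\right) = \left(-7 + z\right) \left(36 + z\right)$)
$I = \frac{1500}{7}$ ($I = \frac{-252 + \left(-1\right)^{2} + 29 \left(-1\right)}{- \frac{98}{75}} = \left(-252 + 1 - 29\right) \left(- \frac{75}{98}\right) = \left(-280\right) \left(- \frac{75}{98}\right) = \frac{1500}{7} \approx 214.29$)
$- I = \left(-1\right) \frac{1500}{7} = - \frac{1500}{7}$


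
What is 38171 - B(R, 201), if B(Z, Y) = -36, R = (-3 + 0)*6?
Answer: 38207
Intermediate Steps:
R = -18 (R = -3*6 = -18)
38171 - B(R, 201) = 38171 - 1*(-36) = 38171 + 36 = 38207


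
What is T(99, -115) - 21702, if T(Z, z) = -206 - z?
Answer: -21793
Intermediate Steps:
T(99, -115) - 21702 = (-206 - 1*(-115)) - 21702 = (-206 + 115) - 21702 = -91 - 21702 = -21793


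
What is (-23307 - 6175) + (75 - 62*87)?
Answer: -34801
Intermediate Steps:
(-23307 - 6175) + (75 - 62*87) = -29482 + (75 - 5394) = -29482 - 5319 = -34801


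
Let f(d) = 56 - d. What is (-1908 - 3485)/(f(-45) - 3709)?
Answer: 5393/3608 ≈ 1.4947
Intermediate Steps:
(-1908 - 3485)/(f(-45) - 3709) = (-1908 - 3485)/((56 - 1*(-45)) - 3709) = -5393/((56 + 45) - 3709) = -5393/(101 - 3709) = -5393/(-3608) = -5393*(-1/3608) = 5393/3608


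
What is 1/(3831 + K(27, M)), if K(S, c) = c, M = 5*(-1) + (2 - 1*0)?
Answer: 1/3828 ≈ 0.00026123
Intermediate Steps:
M = -3 (M = -5 + (2 + 0) = -5 + 2 = -3)
1/(3831 + K(27, M)) = 1/(3831 - 3) = 1/3828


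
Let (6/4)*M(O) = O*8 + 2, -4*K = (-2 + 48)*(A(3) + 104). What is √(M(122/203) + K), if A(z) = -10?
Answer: I*√399239085/609 ≈ 32.809*I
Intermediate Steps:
K = -1081 (K = -(-2 + 48)*(-10 + 104)/4 = -23*94/2 = -¼*4324 = -1081)
M(O) = 4/3 + 16*O/3 (M(O) = 2*(O*8 + 2)/3 = 2*(8*O + 2)/3 = 2*(2 + 8*O)/3 = 4/3 + 16*O/3)
√(M(122/203) + K) = √((4/3 + 16*(122/203)/3) - 1081) = √((4/3 + 16*(122*(1/203))/3) - 1081) = √((4/3 + (16/3)*(122/203)) - 1081) = √((4/3 + 1952/609) - 1081) = √(2764/609 - 1081) = √(-655565/609) = I*√399239085/609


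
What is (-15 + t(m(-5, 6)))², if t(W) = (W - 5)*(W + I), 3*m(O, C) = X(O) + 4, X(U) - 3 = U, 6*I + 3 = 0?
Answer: 80089/324 ≈ 247.19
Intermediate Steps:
I = -½ (I = -½ + (⅙)*0 = -½ + 0 = -½ ≈ -0.50000)
X(U) = 3 + U
m(O, C) = 7/3 + O/3 (m(O, C) = ((3 + O) + 4)/3 = (7 + O)/3 = 7/3 + O/3)
t(W) = (-5 + W)*(-½ + W) (t(W) = (W - 5)*(W - ½) = (-5 + W)*(-½ + W))
(-15 + t(m(-5, 6)))² = (-15 + (5/2 + (7/3 + (⅓)*(-5))² - 11*(7/3 + (⅓)*(-5))/2))² = (-15 + (5/2 + (7/3 - 5/3)² - 11*(7/3 - 5/3)/2))² = (-15 + (5/2 + (⅔)² - 11/2*⅔))² = (-15 + (5/2 + 4/9 - 11/3))² = (-15 - 13/18)² = (-283/18)² = 80089/324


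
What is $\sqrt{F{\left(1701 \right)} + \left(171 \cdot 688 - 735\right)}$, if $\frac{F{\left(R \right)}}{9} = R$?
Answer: $\sqrt{132222} \approx 363.62$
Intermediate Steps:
$F{\left(R \right)} = 9 R$
$\sqrt{F{\left(1701 \right)} + \left(171 \cdot 688 - 735\right)} = \sqrt{9 \cdot 1701 + \left(171 \cdot 688 - 735\right)} = \sqrt{15309 + \left(117648 - 735\right)} = \sqrt{15309 + 116913} = \sqrt{132222}$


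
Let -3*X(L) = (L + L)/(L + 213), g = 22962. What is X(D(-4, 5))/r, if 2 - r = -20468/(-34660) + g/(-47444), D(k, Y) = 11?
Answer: -1130531215/65385541368 ≈ -0.017290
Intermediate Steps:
X(L) = -2*L/(3*(213 + L)) (X(L) = -(L + L)/(3*(L + 213)) = -2*L/(3*(213 + L)))
r = 389199651/205551130 (r = 2 - (-20468/(-34660) + 22962/(-47444)) = 2 - (-20468*(-1/34660) + 22962*(-1/47444)) = 2 - (5117/8665 - 11481/23722) = 2 - 1*21902609/205551130 = 2 - 21902609/205551130 = 389199651/205551130 ≈ 1.8934)
X(D(-4, 5))/r = (-2*11/(639 + 3*11))/(389199651/205551130) = -2*11/(639 + 33)*(205551130/389199651) = -2*11/672*(205551130/389199651) = -2*11*1/672*(205551130/389199651) = -11/336*205551130/389199651 = -1130531215/65385541368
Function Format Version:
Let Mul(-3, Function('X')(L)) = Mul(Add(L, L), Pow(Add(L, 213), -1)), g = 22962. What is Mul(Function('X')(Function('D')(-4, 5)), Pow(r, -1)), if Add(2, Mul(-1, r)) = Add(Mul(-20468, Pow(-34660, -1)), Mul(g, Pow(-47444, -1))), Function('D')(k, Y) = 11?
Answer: Rational(-1130531215, 65385541368) ≈ -0.017290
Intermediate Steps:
Function('X')(L) = Mul(Rational(-2, 3), L, Pow(Add(213, L), -1)) (Function('X')(L) = Mul(Rational(-1, 3), Mul(Add(L, L), Pow(Add(L, 213), -1))) = Mul(Rational(-1, 3), Mul(Mul(2, L), Pow(Add(213, L), -1))) = Mul(Rational(-1, 3), Mul(2, L, Pow(Add(213, L), -1))) = Mul(Rational(-2, 3), L, Pow(Add(213, L), -1)))
r = Rational(389199651, 205551130) (r = Add(2, Mul(-1, Add(Mul(-20468, Pow(-34660, -1)), Mul(22962, Pow(-47444, -1))))) = Add(2, Mul(-1, Add(Mul(-20468, Rational(-1, 34660)), Mul(22962, Rational(-1, 47444))))) = Add(2, Mul(-1, Add(Rational(5117, 8665), Rational(-11481, 23722)))) = Add(2, Mul(-1, Rational(21902609, 205551130))) = Add(2, Rational(-21902609, 205551130)) = Rational(389199651, 205551130) ≈ 1.8934)
Mul(Function('X')(Function('D')(-4, 5)), Pow(r, -1)) = Mul(Mul(-2, 11, Pow(Add(639, Mul(3, 11)), -1)), Pow(Rational(389199651, 205551130), -1)) = Mul(Mul(-2, 11, Pow(Add(639, 33), -1)), Rational(205551130, 389199651)) = Mul(Mul(-2, 11, Pow(672, -1)), Rational(205551130, 389199651)) = Mul(Mul(-2, 11, Rational(1, 672)), Rational(205551130, 389199651)) = Mul(Rational(-11, 336), Rational(205551130, 389199651)) = Rational(-1130531215, 65385541368)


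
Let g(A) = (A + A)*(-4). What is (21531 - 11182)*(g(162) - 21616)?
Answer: -237116288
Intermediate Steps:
g(A) = -8*A (g(A) = (2*A)*(-4) = -8*A)
(21531 - 11182)*(g(162) - 21616) = (21531 - 11182)*(-8*162 - 21616) = 10349*(-1296 - 21616) = 10349*(-22912) = -237116288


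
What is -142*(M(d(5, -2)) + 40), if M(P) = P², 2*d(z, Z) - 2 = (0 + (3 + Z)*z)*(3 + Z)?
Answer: -14839/2 ≈ -7419.5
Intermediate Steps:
d(z, Z) = 1 + z*(3 + Z)²/2 (d(z, Z) = 1 + ((0 + (3 + Z)*z)*(3 + Z))/2 = 1 + ((0 + z*(3 + Z))*(3 + Z))/2 = 1 + ((z*(3 + Z))*(3 + Z))/2 = 1 + (z*(3 + Z)²)/2 = 1 + z*(3 + Z)²/2)
-142*(M(d(5, -2)) + 40) = -142*((1 + (½)*5*(3 - 2)²)² + 40) = -142*((1 + (½)*5*1²)² + 40) = -142*((1 + (½)*5*1)² + 40) = -142*((1 + 5/2)² + 40) = -142*((7/2)² + 40) = -142*(49/4 + 40) = -142*209/4 = -14839/2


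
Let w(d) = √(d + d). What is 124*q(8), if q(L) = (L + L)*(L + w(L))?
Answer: 23808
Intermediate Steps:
w(d) = √2*√d (w(d) = √(2*d) = √2*√d)
q(L) = 2*L*(L + √2*√L) (q(L) = (L + L)*(L + √2*√L) = (2*L)*(L + √2*√L) = 2*L*(L + √2*√L))
124*q(8) = 124*(2*8*(8 + √2*√8)) = 124*(2*8*(8 + √2*(2*√2))) = 124*(2*8*(8 + 4)) = 124*(2*8*12) = 124*192 = 23808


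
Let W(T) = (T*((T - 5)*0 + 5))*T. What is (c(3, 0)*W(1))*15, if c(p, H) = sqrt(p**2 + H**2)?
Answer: 225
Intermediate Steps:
W(T) = 5*T**2 (W(T) = (T*((-5 + T)*0 + 5))*T = (T*(0 + 5))*T = (T*5)*T = (5*T)*T = 5*T**2)
c(p, H) = sqrt(H**2 + p**2)
(c(3, 0)*W(1))*15 = (sqrt(0**2 + 3**2)*(5*1**2))*15 = (sqrt(0 + 9)*(5*1))*15 = (sqrt(9)*5)*15 = (3*5)*15 = 15*15 = 225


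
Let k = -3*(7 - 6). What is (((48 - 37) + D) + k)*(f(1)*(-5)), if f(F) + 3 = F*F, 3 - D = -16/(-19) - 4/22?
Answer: 21610/209 ≈ 103.40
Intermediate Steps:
k = -3 (k = -3*1 = -3)
D = 489/209 (D = 3 - (-16/(-19) - 4/22) = 3 - (-16*(-1/19) - 4*1/22) = 3 - (16/19 - 2/11) = 3 - 1*138/209 = 3 - 138/209 = 489/209 ≈ 2.3397)
f(F) = -3 + F**2 (f(F) = -3 + F*F = -3 + F**2)
(((48 - 37) + D) + k)*(f(1)*(-5)) = (((48 - 37) + 489/209) - 3)*((-3 + 1**2)*(-5)) = ((11 + 489/209) - 3)*((-3 + 1)*(-5)) = (2788/209 - 3)*(-2*(-5)) = (2161/209)*10 = 21610/209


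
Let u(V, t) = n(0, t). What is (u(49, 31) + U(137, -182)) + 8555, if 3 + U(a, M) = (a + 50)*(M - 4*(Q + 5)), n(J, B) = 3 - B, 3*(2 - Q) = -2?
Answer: -93734/3 ≈ -31245.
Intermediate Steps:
Q = 8/3 (Q = 2 - 1/3*(-2) = 2 + 2/3 = 8/3 ≈ 2.6667)
u(V, t) = 3 - t
U(a, M) = -3 + (50 + a)*(-92/3 + M) (U(a, M) = -3 + (a + 50)*(M - 4*(8/3 + 5)) = -3 + (50 + a)*(M - 4*23/3) = -3 + (50 + a)*(M - 92/3) = -3 + (50 + a)*(-92/3 + M))
(u(49, 31) + U(137, -182)) + 8555 = ((3 - 1*31) + (-4609/3 + 50*(-182) - 92/3*137 - 182*137)) + 8555 = ((3 - 31) + (-4609/3 - 9100 - 12604/3 - 24934)) + 8555 = (-28 - 119315/3) + 8555 = -119399/3 + 8555 = -93734/3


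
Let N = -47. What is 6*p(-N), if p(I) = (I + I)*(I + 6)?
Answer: 29892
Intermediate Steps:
p(I) = 2*I*(6 + I) (p(I) = (2*I)*(6 + I) = 2*I*(6 + I))
6*p(-N) = 6*(2*(-1*(-47))*(6 - 1*(-47))) = 6*(2*47*(6 + 47)) = 6*(2*47*53) = 6*4982 = 29892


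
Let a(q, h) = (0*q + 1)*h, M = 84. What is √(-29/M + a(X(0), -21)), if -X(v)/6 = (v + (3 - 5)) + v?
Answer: I*√37653/42 ≈ 4.6201*I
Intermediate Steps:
X(v) = 12 - 12*v (X(v) = -6*((v + (3 - 5)) + v) = -6*((v - 2) + v) = -6*((-2 + v) + v) = -6*(-2 + 2*v) = 12 - 12*v)
a(q, h) = h (a(q, h) = (0 + 1)*h = 1*h = h)
√(-29/M + a(X(0), -21)) = √(-29/84 - 21) = √(-1793/84) = I*√37653/42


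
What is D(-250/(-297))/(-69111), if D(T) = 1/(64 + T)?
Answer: -33/147882182 ≈ -2.2315e-7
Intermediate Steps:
D(-250/(-297))/(-69111) = 1/((64 - 250/(-297))*(-69111)) = -1/69111/(64 - 250*(-1/297)) = -1/69111/(64 + 250/297) = -1/69111/(19258/297) = (297/19258)*(-1/69111) = -33/147882182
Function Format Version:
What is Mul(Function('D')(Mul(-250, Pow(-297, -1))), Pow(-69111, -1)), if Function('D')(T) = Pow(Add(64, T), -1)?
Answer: Rational(-33, 147882182) ≈ -2.2315e-7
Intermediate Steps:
Mul(Function('D')(Mul(-250, Pow(-297, -1))), Pow(-69111, -1)) = Mul(Pow(Add(64, Mul(-250, Pow(-297, -1))), -1), Pow(-69111, -1)) = Mul(Pow(Add(64, Mul(-250, Rational(-1, 297))), -1), Rational(-1, 69111)) = Mul(Pow(Add(64, Rational(250, 297)), -1), Rational(-1, 69111)) = Mul(Pow(Rational(19258, 297), -1), Rational(-1, 69111)) = Mul(Rational(297, 19258), Rational(-1, 69111)) = Rational(-33, 147882182)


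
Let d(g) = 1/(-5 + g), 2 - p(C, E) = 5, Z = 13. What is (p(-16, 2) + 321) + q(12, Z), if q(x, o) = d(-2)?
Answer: 2225/7 ≈ 317.86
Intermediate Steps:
p(C, E) = -3 (p(C, E) = 2 - 1*5 = 2 - 5 = -3)
q(x, o) = -⅐ (q(x, o) = 1/(-5 - 2) = 1/(-7) = -⅐)
(p(-16, 2) + 321) + q(12, Z) = (-3 + 321) - ⅐ = 318 - ⅐ = 2225/7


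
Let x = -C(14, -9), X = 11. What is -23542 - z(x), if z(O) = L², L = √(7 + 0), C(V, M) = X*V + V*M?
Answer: -23549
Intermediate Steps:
C(V, M) = 11*V + M*V (C(V, M) = 11*V + V*M = 11*V + M*V)
L = √7 ≈ 2.6458
x = -28 (x = -14*(11 - 9) = -14*2 = -1*28 = -28)
z(O) = 7 (z(O) = (√7)² = 7)
-23542 - z(x) = -23542 - 1*7 = -23542 - 7 = -23549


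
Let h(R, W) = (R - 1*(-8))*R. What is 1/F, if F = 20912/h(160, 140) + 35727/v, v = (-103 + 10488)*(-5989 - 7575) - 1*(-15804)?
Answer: 14788865280/11501633737 ≈ 1.2858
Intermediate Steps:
h(R, W) = R*(8 + R) (h(R, W) = (R + 8)*R = (8 + R)*R = R*(8 + R))
v = -140846336 (v = 10385*(-13564) + 15804 = -140862140 + 15804 = -140846336)
F = 11501633737/14788865280 (F = 20912/((160*(8 + 160))) + 35727/(-140846336) = 20912/((160*168)) + 35727*(-1/140846336) = 20912/26880 - 35727/140846336 = 20912*(1/26880) - 35727/140846336 = 1307/1680 - 35727/140846336 = 11501633737/14788865280 ≈ 0.77772)
1/F = 1/(11501633737/14788865280) = 14788865280/11501633737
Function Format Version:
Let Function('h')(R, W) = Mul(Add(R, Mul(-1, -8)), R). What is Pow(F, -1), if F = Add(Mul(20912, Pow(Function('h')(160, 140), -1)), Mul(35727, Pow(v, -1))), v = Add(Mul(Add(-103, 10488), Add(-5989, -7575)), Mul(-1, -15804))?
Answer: Rational(14788865280, 11501633737) ≈ 1.2858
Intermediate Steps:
Function('h')(R, W) = Mul(R, Add(8, R)) (Function('h')(R, W) = Mul(Add(R, 8), R) = Mul(Add(8, R), R) = Mul(R, Add(8, R)))
v = -140846336 (v = Add(Mul(10385, -13564), 15804) = Add(-140862140, 15804) = -140846336)
F = Rational(11501633737, 14788865280) (F = Add(Mul(20912, Pow(Mul(160, Add(8, 160)), -1)), Mul(35727, Pow(-140846336, -1))) = Add(Mul(20912, Pow(Mul(160, 168), -1)), Mul(35727, Rational(-1, 140846336))) = Add(Mul(20912, Pow(26880, -1)), Rational(-35727, 140846336)) = Add(Mul(20912, Rational(1, 26880)), Rational(-35727, 140846336)) = Add(Rational(1307, 1680), Rational(-35727, 140846336)) = Rational(11501633737, 14788865280) ≈ 0.77772)
Pow(F, -1) = Pow(Rational(11501633737, 14788865280), -1) = Rational(14788865280, 11501633737)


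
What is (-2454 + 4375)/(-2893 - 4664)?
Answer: -1921/7557 ≈ -0.25420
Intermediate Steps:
(-2454 + 4375)/(-2893 - 4664) = 1921/(-7557) = 1921*(-1/7557) = -1921/7557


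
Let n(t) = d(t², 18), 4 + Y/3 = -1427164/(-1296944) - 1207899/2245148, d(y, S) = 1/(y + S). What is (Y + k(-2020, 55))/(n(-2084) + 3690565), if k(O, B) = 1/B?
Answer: -10170997914802753858/3646248954241905086533315 ≈ -2.7894e-6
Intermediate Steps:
d(y, S) = 1/(S + y)
Y = -469205056464/45497362933 (Y = -12 + 3*(-1427164/(-1296944) - 1207899/2245148) = -12 + 3*(-1427164*(-1/1296944) - 1207899*1/2245148) = -12 + 3*(356791/324236 - 1207899/2245148) = -12 + 3*(25587766244/45497362933) = -12 + 76763298732/45497362933 = -469205056464/45497362933 ≈ -10.313)
n(t) = 1/(18 + t²)
(Y + k(-2020, 55))/(n(-2084) + 3690565) = (-469205056464/45497362933 + 1/55)/(1/(18 + (-2084)²) + 3690565) = (-469205056464/45497362933 + 1/55)/(1/(18 + 4343056) + 3690565) = -2341889158417/(227486814665*(1/4343074 + 3690565)) = -2341889158417/(227486814665*16028396896811/4343074) = -2341889158417/227486814665*4343074/16028396896811 = -10170997914802753858/3646248954241905086533315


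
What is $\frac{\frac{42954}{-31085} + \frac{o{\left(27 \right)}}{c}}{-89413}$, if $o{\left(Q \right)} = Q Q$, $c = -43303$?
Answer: $\frac{1882698027}{120356492655815} \approx 1.5643 \cdot 10^{-5}$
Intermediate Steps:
$o{\left(Q \right)} = Q^{2}$
$\frac{\frac{42954}{-31085} + \frac{o{\left(27 \right)}}{c}}{-89413} = \frac{\frac{42954}{-31085} + \frac{27^{2}}{-43303}}{-89413} = \left(42954 \left(- \frac{1}{31085}\right) + 729 \left(- \frac{1}{43303}\right)\right) \left(- \frac{1}{89413}\right) = \left(- \frac{42954}{31085} - \frac{729}{43303}\right) \left(- \frac{1}{89413}\right) = \left(- \frac{1882698027}{1346073755}\right) \left(- \frac{1}{89413}\right) = \frac{1882698027}{120356492655815}$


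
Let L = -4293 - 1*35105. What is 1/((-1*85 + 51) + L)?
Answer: -1/39432 ≈ -2.5360e-5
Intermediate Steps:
L = -39398 (L = -4293 - 35105 = -39398)
1/((-1*85 + 51) + L) = 1/((-1*85 + 51) - 39398) = 1/((-85 + 51) - 39398) = 1/(-34 - 39398) = 1/(-39432) = -1/39432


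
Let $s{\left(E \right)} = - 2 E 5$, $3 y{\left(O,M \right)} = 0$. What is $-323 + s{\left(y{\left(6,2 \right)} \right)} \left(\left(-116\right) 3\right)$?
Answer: $-323$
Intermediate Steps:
$y{\left(O,M \right)} = 0$ ($y{\left(O,M \right)} = \frac{1}{3} \cdot 0 = 0$)
$s{\left(E \right)} = - 10 E$
$-323 + s{\left(y{\left(6,2 \right)} \right)} \left(\left(-116\right) 3\right) = -323 + \left(-10\right) 0 \left(\left(-116\right) 3\right) = -323 + 0 \left(-348\right) = -323 + 0 = -323$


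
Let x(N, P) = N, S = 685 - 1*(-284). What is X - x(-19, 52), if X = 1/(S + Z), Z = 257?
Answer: 23295/1226 ≈ 19.001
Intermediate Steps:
S = 969 (S = 685 + 284 = 969)
X = 1/1226 (X = 1/(969 + 257) = 1/1226 ≈ 0.00081566)
X - x(-19, 52) = 1/1226 - 1*(-19) = 1/1226 + 19 = 23295/1226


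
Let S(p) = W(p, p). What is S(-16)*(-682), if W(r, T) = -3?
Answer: 2046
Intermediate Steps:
S(p) = -3
S(-16)*(-682) = -3*(-682) = 2046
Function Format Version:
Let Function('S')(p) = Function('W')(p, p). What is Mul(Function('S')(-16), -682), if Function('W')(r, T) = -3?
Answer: 2046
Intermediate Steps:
Function('S')(p) = -3
Mul(Function('S')(-16), -682) = Mul(-3, -682) = 2046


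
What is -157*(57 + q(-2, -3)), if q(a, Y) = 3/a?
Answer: -17427/2 ≈ -8713.5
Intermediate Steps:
-157*(57 + q(-2, -3)) = -157*(57 + 3/(-2)) = -157*(57 + 3*(-½)) = -157*(57 - 3/2) = -157*111/2 = -17427/2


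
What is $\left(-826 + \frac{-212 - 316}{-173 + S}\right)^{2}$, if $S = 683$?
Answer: $\frac{4941808804}{7225} \approx 6.8399 \cdot 10^{5}$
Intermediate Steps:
$\left(-826 + \frac{-212 - 316}{-173 + S}\right)^{2} = \left(-826 + \frac{-212 - 316}{-173 + 683}\right)^{2} = \left(-826 - \frac{528}{510}\right)^{2} = \left(-826 - \frac{88}{85}\right)^{2} = \left(- \frac{70298}{85}\right)^{2} = \frac{4941808804}{7225}$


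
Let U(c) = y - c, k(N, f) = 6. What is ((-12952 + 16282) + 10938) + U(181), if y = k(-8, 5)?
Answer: 14093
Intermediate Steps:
y = 6
U(c) = 6 - c
((-12952 + 16282) + 10938) + U(181) = ((-12952 + 16282) + 10938) + (6 - 1*181) = (3330 + 10938) + (6 - 181) = 14268 - 175 = 14093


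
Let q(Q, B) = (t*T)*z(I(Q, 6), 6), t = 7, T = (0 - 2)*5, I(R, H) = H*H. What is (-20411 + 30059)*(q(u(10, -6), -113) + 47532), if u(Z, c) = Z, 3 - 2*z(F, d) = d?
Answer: 459601776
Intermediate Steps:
I(R, H) = H²
z(F, d) = 3/2 - d/2
T = -10 (T = -2*5 = -10)
q(Q, B) = 105 (q(Q, B) = (7*(-10))*(3/2 - ½*6) = -70*(3/2 - 3) = -70*(-3/2) = 105)
(-20411 + 30059)*(q(u(10, -6), -113) + 47532) = (-20411 + 30059)*(105 + 47532) = 9648*47637 = 459601776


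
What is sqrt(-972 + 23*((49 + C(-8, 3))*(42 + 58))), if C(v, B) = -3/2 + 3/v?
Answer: sqrt(429662)/2 ≈ 327.74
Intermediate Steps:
C(v, B) = -3/2 + 3/v (C(v, B) = -3*1/2 + 3/v = -3/2 + 3/v)
sqrt(-972 + 23*((49 + C(-8, 3))*(42 + 58))) = sqrt(-972 + 23*((49 + (-3/2 + 3/(-8)))*(42 + 58))) = sqrt(-972 + 23*((49 + (-3/2 + 3*(-1/8)))*100)) = sqrt(-972 + 23*((49 + (-3/2 - 3/8))*100)) = sqrt(-972 + 23*((49 - 15/8)*100)) = sqrt(-972 + 23*((377/8)*100)) = sqrt(-972 + 23*(9425/2)) = sqrt(-972 + 216775/2) = sqrt(214831/2) = sqrt(429662)/2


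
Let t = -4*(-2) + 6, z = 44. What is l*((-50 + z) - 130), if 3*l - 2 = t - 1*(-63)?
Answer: -10744/3 ≈ -3581.3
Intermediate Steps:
t = 14 (t = 8 + 6 = 14)
l = 79/3 (l = ⅔ + (14 - 1*(-63))/3 = ⅔ + (14 + 63)/3 = ⅔ + (⅓)*77 = ⅔ + 77/3 = 79/3 ≈ 26.333)
l*((-50 + z) - 130) = 79*((-50 + 44) - 130)/3 = 79*(-6 - 130)/3 = (79/3)*(-136) = -10744/3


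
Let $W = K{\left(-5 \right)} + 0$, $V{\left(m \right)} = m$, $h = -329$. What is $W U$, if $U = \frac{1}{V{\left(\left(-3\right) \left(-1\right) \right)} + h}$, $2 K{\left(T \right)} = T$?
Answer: $\frac{5}{652} \approx 0.0076687$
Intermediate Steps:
$K{\left(T \right)} = \frac{T}{2}$
$W = - \frac{5}{2}$ ($W = \frac{1}{2} \left(-5\right) + 0 = - \frac{5}{2} + 0 = - \frac{5}{2} \approx -2.5$)
$U = - \frac{1}{326}$ ($U = \frac{1}{\left(-3\right) \left(-1\right) - 329} = \frac{1}{3 - 329} = \frac{1}{-326} = - \frac{1}{326} \approx -0.0030675$)
$W U = \left(- \frac{5}{2}\right) \left(- \frac{1}{326}\right) = \frac{5}{652}$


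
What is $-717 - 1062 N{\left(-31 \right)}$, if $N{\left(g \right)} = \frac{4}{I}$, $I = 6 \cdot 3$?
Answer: $-953$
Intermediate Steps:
$I = 18$
$N{\left(g \right)} = \frac{2}{9}$ ($N{\left(g \right)} = \frac{4}{18} = 4 \cdot \frac{1}{18} = \frac{2}{9}$)
$-717 - 1062 N{\left(-31 \right)} = -717 - 236 = -953$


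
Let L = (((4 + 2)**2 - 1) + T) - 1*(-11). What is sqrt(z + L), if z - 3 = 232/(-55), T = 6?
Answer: 7*sqrt(3135)/55 ≈ 7.1261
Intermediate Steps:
L = 52 (L = (((4 + 2)**2 - 1) + 6) - 1*(-11) = ((6**2 - 1) + 6) + 11 = ((36 - 1) + 6) + 11 = (35 + 6) + 11 = 41 + 11 = 52)
z = -67/55 (z = 3 + 232/(-55) = 3 + 232*(-1/55) = 3 - 232/55 = -67/55 ≈ -1.2182)
sqrt(z + L) = sqrt(-67/55 + 52) = sqrt(2793/55) = 7*sqrt(3135)/55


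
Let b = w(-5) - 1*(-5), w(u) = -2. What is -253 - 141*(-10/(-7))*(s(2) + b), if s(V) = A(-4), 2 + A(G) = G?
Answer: 2459/7 ≈ 351.29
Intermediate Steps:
A(G) = -2 + G
s(V) = -6 (s(V) = -2 - 4 = -6)
b = 3 (b = -2 - 1*(-5) = -2 + 5 = 3)
-253 - 141*(-10/(-7))*(s(2) + b) = -253 - 141*(-10/(-7))*(-6 + 3) = -253 - 141*(-10*(-⅐))*(-3) = -253 - 1410*(-3)/7 = -253 - 141*(-30/7) = -253 + 4230/7 = 2459/7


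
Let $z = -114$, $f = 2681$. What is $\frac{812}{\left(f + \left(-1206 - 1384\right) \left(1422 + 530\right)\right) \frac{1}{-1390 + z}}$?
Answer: $\frac{174464}{721857} \approx 0.24169$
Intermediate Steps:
$\frac{812}{\left(f + \left(-1206 - 1384\right) \left(1422 + 530\right)\right) \frac{1}{-1390 + z}} = \frac{812}{\left(2681 + \left(-1206 - 1384\right) \left(1422 + 530\right)\right) \frac{1}{-1390 - 114}} = \frac{812}{\left(2681 - 5055680\right) \frac{1}{-1504}} = \frac{812}{\left(2681 - 5055680\right) \left(- \frac{1}{1504}\right)} = \frac{812}{\left(-5052999\right) \left(- \frac{1}{1504}\right)} = \frac{812}{\frac{5052999}{1504}} = 812 \cdot \frac{1504}{5052999} = \frac{174464}{721857}$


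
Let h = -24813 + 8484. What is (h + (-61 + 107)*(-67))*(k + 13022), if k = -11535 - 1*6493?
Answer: 97171466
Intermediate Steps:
k = -18028 (k = -11535 - 6493 = -18028)
h = -16329
(h + (-61 + 107)*(-67))*(k + 13022) = (-16329 + (-61 + 107)*(-67))*(-18028 + 13022) = (-16329 + 46*(-67))*(-5006) = (-16329 - 3082)*(-5006) = -19411*(-5006) = 97171466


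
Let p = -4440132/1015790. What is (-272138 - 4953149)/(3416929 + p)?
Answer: -2653897140865/1735438934389 ≈ -1.5292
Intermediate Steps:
p = -2220066/507895 (p = -4440132*1/1015790 = -2220066/507895 ≈ -4.3711)
(-272138 - 4953149)/(3416929 + p) = (-272138 - 4953149)/(3416929 - 2220066/507895) = -5225287/1735438934389/507895 = -5225287*507895/1735438934389 = -2653897140865/1735438934389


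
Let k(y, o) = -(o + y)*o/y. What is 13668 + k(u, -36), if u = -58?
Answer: 398064/29 ≈ 13726.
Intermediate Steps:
k(y, o) = -o*(o + y)/y
13668 + k(u, -36) = 13668 - 1*(-36)*(-36 - 58)/(-58) = 13668 - 1*(-36)*(-1/58)*(-94) = 13668 + 1692/29 = 398064/29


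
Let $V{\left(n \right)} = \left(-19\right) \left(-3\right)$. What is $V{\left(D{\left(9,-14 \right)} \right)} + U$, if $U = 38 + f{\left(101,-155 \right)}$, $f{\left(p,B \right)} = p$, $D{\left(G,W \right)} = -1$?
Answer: $196$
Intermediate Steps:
$V{\left(n \right)} = 57$
$U = 139$ ($U = 38 + 101 = 139$)
$V{\left(D{\left(9,-14 \right)} \right)} + U = 57 + 139 = 196$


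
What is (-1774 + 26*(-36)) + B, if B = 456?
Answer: -2254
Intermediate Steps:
(-1774 + 26*(-36)) + B = (-1774 + 26*(-36)) + 456 = (-1774 - 936) + 456 = -2710 + 456 = -2254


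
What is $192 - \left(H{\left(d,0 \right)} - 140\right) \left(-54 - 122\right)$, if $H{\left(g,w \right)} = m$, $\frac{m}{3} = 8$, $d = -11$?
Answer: $-20224$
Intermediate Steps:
$m = 24$ ($m = 3 \cdot 8 = 24$)
$H{\left(g,w \right)} = 24$
$192 - \left(H{\left(d,0 \right)} - 140\right) \left(-54 - 122\right) = 192 - \left(24 - 140\right) \left(-54 - 122\right) = 192 - \left(-116\right) \left(-176\right) = 192 - 20416 = -20224$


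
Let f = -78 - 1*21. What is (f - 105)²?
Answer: 41616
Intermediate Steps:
f = -99 (f = -78 - 21 = -99)
(f - 105)² = (-99 - 105)² = (-204)² = 41616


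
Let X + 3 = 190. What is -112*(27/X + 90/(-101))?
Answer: 1579536/18887 ≈ 83.631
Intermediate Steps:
X = 187 (X = -3 + 190 = 187)
-112*(27/X + 90/(-101)) = -112*(27/187 + 90/(-101)) = -112*(27*(1/187) + 90*(-1/101)) = -112*(27/187 - 90/101) = -112*(-14103/18887) = 1579536/18887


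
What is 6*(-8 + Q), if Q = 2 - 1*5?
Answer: -66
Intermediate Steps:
Q = -3 (Q = 2 - 5 = -3)
6*(-8 + Q) = 6*(-8 - 3) = 6*(-11) = -66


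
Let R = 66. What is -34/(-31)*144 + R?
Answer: 6942/31 ≈ 223.94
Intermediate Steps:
-34/(-31)*144 + R = -34/(-31)*144 + 66 = -34*(-1/31)*144 + 66 = (34/31)*144 + 66 = 4896/31 + 66 = 6942/31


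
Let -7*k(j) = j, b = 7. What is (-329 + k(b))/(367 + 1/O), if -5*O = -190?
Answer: -4180/4649 ≈ -0.89912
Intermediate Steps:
O = 38 (O = -1/5*(-190) = 38)
k(j) = -j/7
(-329 + k(b))/(367 + 1/O) = (-329 - 1/7*7)/(367 + 1/38) = (-329 - 1)/(367 + 1/38) = -330/13947/38 = -330*38/13947 = -4180/4649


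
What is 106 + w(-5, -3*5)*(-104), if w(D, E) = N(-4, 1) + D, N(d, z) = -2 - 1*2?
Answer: 1042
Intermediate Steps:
N(d, z) = -4 (N(d, z) = -2 - 2 = -4)
w(D, E) = -4 + D
106 + w(-5, -3*5)*(-104) = 106 + (-4 - 5)*(-104) = 106 - 9*(-104) = 106 + 936 = 1042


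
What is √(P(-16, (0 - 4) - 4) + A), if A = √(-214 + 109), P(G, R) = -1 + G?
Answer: √(-17 + I*√105) ≈ 1.1936 + 4.2924*I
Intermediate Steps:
A = I*√105 (A = √(-105) = I*√105 ≈ 10.247*I)
√(P(-16, (0 - 4) - 4) + A) = √((-1 - 16) + I*√105) = √(-17 + I*√105)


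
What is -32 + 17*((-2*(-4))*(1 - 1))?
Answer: -32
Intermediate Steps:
-32 + 17*((-2*(-4))*(1 - 1)) = -32 + 17*(8*0) = -32 + 17*0 = -32 + 0 = -32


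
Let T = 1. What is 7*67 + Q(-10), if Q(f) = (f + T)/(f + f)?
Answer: 9389/20 ≈ 469.45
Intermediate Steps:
Q(f) = (1 + f)/(2*f) (Q(f) = (f + 1)/(f + f) = (1 + f)/((2*f)) = (1 + f)*(1/(2*f)) = (1 + f)/(2*f))
7*67 + Q(-10) = 7*67 + (½)*(1 - 10)/(-10) = 469 + (½)*(-⅒)*(-9) = 469 + 9/20 = 9389/20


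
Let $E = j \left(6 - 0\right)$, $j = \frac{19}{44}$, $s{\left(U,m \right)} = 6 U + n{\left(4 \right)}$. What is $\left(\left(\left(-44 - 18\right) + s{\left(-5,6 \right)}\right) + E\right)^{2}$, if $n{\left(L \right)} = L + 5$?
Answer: $\frac{3129361}{484} \approx 6465.6$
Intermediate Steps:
$n{\left(L \right)} = 5 + L$
$s{\left(U,m \right)} = 9 + 6 U$ ($s{\left(U,m \right)} = 6 U + \left(5 + 4\right) = 6 U + 9 = 9 + 6 U$)
$j = \frac{19}{44}$ ($j = 19 \cdot \frac{1}{44} = \frac{19}{44} \approx 0.43182$)
$E = \frac{57}{22}$ ($E = \frac{19 \left(6 - 0\right)}{44} = \frac{19 \left(6 + 0\right)}{44} = \frac{19}{44} \cdot 6 = \frac{57}{22} \approx 2.5909$)
$\left(\left(\left(-44 - 18\right) + s{\left(-5,6 \right)}\right) + E\right)^{2} = \left(\left(\left(-44 - 18\right) + \left(9 + 6 \left(-5\right)\right)\right) + \frac{57}{22}\right)^{2} = \left(\left(-62 + \left(9 - 30\right)\right) + \frac{57}{22}\right)^{2} = \left(\left(-62 - 21\right) + \frac{57}{22}\right)^{2} = \left(-83 + \frac{57}{22}\right)^{2} = \left(- \frac{1769}{22}\right)^{2} = \frac{3129361}{484}$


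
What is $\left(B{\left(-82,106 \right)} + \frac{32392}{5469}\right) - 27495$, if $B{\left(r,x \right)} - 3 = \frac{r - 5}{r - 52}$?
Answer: $- \frac{20142585901}{732846} \approx -27485.0$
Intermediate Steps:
$B{\left(r,x \right)} = 3 + \frac{-5 + r}{-52 + r}$ ($B{\left(r,x \right)} = 3 + \frac{r - 5}{r - 52} = 3 + \frac{-5 + r}{-52 + r}$)
$\left(B{\left(-82,106 \right)} + \frac{32392}{5469}\right) - 27495 = \left(\frac{-161 + 4 \left(-82\right)}{-52 - 82} + \frac{32392}{5469}\right) - 27495 = \left(\frac{-161 - 328}{-134} + 32392 \cdot \frac{1}{5469}\right) - 27495 = \left(\left(- \frac{1}{134}\right) \left(-489\right) + \frac{32392}{5469}\right) - 27495 = \left(\frac{489}{134} + \frac{32392}{5469}\right) - 27495 = \frac{7014869}{732846} - 27495 = - \frac{20142585901}{732846}$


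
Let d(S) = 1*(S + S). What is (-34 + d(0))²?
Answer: 1156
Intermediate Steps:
d(S) = 2*S (d(S) = 1*(2*S) = 2*S)
(-34 + d(0))² = (-34 + 2*0)² = (-34 + 0)² = (-34)² = 1156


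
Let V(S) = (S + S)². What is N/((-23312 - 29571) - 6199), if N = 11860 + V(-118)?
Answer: -33778/29541 ≈ -1.1434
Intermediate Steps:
V(S) = 4*S² (V(S) = (2*S)² = 4*S²)
N = 67556 (N = 11860 + 4*(-118)² = 11860 + 4*13924 = 11860 + 55696 = 67556)
N/((-23312 - 29571) - 6199) = 67556/((-23312 - 29571) - 6199) = 67556/(-52883 - 6199) = 67556/(-59082) = 67556*(-1/59082) = -33778/29541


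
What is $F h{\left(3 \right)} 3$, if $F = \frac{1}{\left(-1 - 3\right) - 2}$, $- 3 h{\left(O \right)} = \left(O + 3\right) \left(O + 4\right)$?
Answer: $7$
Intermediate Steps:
$h{\left(O \right)} = - \frac{\left(3 + O\right) \left(4 + O\right)}{3}$ ($h{\left(O \right)} = - \frac{\left(O + 3\right) \left(O + 4\right)}{3} = - \frac{\left(3 + O\right) \left(4 + O\right)}{3}$)
$F = - \frac{1}{6}$ ($F = \frac{1}{\left(-1 - 3\right) - 2} = \frac{1}{-4 - 2} = \frac{1}{-6} = - \frac{1}{6} \approx -0.16667$)
$F h{\left(3 \right)} 3 = - \frac{-4 - 7 - \frac{3^{2}}{3}}{6} \cdot 3 = - \frac{-4 - 7 - 3}{6} \cdot 3 = \left(- \frac{1}{6}\right) \left(-14\right) 3 = \frac{7}{3} \cdot 3 = 7$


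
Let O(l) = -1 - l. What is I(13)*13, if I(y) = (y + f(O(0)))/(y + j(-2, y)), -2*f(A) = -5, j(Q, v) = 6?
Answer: 403/38 ≈ 10.605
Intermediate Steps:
f(A) = 5/2 (f(A) = -½*(-5) = 5/2)
I(y) = (5/2 + y)/(6 + y) (I(y) = (y + 5/2)/(y + 6) = (5/2 + y)/(6 + y))
I(13)*13 = ((5/2 + 13)/(6 + 13))*13 = ((31/2)/19)*13 = ((1/19)*(31/2))*13 = (31/38)*13 = 403/38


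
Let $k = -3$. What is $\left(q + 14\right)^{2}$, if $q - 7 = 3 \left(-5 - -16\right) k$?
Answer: $6084$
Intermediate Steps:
$q = -92$ ($q = 7 + 3 \left(-5 - -16\right) \left(-3\right) = 7 + 3 \left(-5 + 16\right) \left(-3\right) = 7 + 3 \cdot 11 \left(-3\right) = 7 + 33 \left(-3\right) = 7 - 99 = -92$)
$\left(q + 14\right)^{2} = \left(-92 + 14\right)^{2} = \left(-78\right)^{2} = 6084$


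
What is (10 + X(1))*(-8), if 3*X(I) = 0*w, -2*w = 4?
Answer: -80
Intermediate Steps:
w = -2 (w = -½*4 = -2)
X(I) = 0 (X(I) = (0*(-2))/3 = (⅓)*0 = 0)
(10 + X(1))*(-8) = (10 + 0)*(-8) = 10*(-8) = -80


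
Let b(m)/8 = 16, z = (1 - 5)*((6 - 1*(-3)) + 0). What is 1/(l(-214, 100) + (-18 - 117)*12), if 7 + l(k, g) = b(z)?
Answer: -1/1499 ≈ -0.00066711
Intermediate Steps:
z = -36 (z = -4*((6 + 3) + 0) = -4*(9 + 0) = -4*9 = -36)
b(m) = 128 (b(m) = 8*16 = 128)
l(k, g) = 121 (l(k, g) = -7 + 128 = 121)
1/(l(-214, 100) + (-18 - 117)*12) = 1/(121 + (-18 - 117)*12) = 1/(121 - 135*12) = 1/(121 - 1620) = 1/(-1499) = -1/1499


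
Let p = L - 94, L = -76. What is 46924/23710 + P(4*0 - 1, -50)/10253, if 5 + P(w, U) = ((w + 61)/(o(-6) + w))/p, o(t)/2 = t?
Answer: 53149822161/26862398615 ≈ 1.9786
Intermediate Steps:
o(t) = 2*t
p = -170 (p = -76 - 94 = -170)
P(w, U) = -5 - (61 + w)/(170*(-12 + w)) (P(w, U) = -5 + ((w + 61)/(2*(-6) + w))/(-170) = -5 + ((61 + w)/(-12 + w))*(-1/170) = -5 - (61 + w)/(170*(-12 + w)))
46924/23710 + P(4*0 - 1, -50)/10253 = 46924/23710 + ((10139 - 851*(4*0 - 1))/(170*(-12 + (4*0 - 1))))/10253 = 46924*(1/23710) + ((10139 - 851*(0 - 1))/(170*(-12 + (0 - 1))))*(1/10253) = 23462/11855 + ((10139 - 851*(-1))/(170*(-12 - 1)))*(1/10253) = 23462/11855 + ((1/170)*(10139 + 851)/(-13))*(1/10253) = 23462/11855 + ((1/170)*(-1/13)*10990)*(1/10253) = 23462/11855 - 1099/221*1/10253 = 23462/11855 - 1099/2265913 = 53149822161/26862398615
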